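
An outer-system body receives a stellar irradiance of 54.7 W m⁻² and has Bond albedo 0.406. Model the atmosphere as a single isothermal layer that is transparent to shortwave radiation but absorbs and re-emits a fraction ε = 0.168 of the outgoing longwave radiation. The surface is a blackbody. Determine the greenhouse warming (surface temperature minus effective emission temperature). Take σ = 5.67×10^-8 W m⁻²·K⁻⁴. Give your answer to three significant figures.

2.43 K

At the top of the atmosphere, σT_e⁴ = S(1−α)/4 = 8.123 W m⁻², giving T_e = 109.4 K.
For a single slab of emissivity ε, T_s⁴ = 2T_e⁴/(2−ε); thus T_s = 109.4·(1.092)^(1/4) = 111.8 K.
T_s − T_e = 111.8 − 109.4 = 2.426 K.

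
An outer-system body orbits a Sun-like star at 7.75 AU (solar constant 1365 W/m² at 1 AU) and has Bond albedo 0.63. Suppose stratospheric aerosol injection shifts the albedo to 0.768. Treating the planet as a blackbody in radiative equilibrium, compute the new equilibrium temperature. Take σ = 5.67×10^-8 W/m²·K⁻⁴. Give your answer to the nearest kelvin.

69 K

Irradiance scales as 1/d², so S = 1365 W/m² × (1/7.75)² = 22.73 W/m².
New equilibrium: T₂ = [(1−0.768)·22.73/(4σ)]^(1/4) = 69.44 K.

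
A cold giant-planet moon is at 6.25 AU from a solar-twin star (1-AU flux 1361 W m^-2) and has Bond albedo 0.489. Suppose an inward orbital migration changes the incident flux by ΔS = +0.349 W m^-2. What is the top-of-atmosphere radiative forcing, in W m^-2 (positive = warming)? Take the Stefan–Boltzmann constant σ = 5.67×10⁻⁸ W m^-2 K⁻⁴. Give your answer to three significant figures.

0.0446 W m^-2

Flux at the orbit: S = 1361/(6.25)² = 34.84 W m^-2.
Only a fraction (1−α) is absorbed and it's spread over 4πR², so ΔF = (1−α)ΔS/4 = 0.04458 W m^-2.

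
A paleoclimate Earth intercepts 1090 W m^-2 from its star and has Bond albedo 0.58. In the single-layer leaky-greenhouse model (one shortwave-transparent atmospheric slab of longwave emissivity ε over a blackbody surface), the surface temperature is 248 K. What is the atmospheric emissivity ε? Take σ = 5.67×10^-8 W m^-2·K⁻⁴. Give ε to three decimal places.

0.933

TOA balance gives T_e = 212.0 K.
Since (2−ε)/2 = (T_e/T_s)⁴ = 0.5336, ε = 0.9328.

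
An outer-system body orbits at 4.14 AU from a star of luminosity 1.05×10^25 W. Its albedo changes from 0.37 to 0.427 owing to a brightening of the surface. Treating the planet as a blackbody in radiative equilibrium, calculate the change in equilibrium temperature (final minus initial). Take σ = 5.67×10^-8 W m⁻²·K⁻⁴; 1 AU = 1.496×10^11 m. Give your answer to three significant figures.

d = 4.14 × 1.496×10^11 m = 6.193×10^11 m.
Spreading L over a sphere of radius d: S = 1.05×10^25/(4π·6.19×10^11²) = 2.178 W m⁻².
Before: T₁ = [2.178·0.63/(4σ)]^(1/4) = 49.60 K.
After:  T₂ = [2.178·0.573/(4σ)]^(1/4) = 48.43 K.
Change: 48.43 − 49.60 = -1.162 K.

-1.16 kelvin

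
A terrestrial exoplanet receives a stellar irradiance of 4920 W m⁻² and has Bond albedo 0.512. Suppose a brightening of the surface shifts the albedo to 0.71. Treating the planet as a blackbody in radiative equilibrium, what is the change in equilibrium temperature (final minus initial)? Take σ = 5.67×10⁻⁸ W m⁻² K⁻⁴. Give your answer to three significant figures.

Before: T₁ = [4920·0.488/(4σ)]^(1/4) = 320.8 K.
After:  T₂ = [4920·0.29/(4σ)]^(1/4) = 281.6 K.
ΔT = T₂ − T₁ = -39.13 K.

-39.1 K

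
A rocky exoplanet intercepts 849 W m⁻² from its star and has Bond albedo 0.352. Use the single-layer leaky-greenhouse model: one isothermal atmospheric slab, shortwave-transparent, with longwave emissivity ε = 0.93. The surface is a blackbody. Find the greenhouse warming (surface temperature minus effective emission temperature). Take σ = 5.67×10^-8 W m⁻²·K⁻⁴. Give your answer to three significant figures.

Effective emission temperature (TOA balance): σT_e⁴ = S(1−α)/4 = 137.5 W m⁻² → T_e = 221.9 K.
Surface balance with a leaky layer gives σT_s⁴ = σT_e⁴·2/(2−ε), so T_s = T_e·[2/(2−0.93)]^(1/4) = 259.5 K.
Greenhouse warming: T_s − T_e = 37.56 K.

37.6 kelvin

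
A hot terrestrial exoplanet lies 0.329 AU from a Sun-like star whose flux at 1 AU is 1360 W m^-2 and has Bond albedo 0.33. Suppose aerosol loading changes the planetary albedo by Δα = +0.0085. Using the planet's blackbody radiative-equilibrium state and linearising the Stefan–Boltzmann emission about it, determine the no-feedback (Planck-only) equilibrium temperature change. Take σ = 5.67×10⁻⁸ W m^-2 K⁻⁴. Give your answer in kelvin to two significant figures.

-1.4 K

By the inverse-square law, S = 1360/0.329² = 12560 W m^-2.
Unperturbed T_e = [12560·(1−0.33)/(4σ)]^¼ = 438.9 K.
TOA radiative forcing: ΔF = −S·Δα/4 = −12560·(+0.0085)/4 = -26.70 W m^-2.
Planck response: λ_P = 4σT_e³ = 4·5.67×10⁻⁸·(438.9)³ = 19.18 W m^-2/K.
So ΔT₀ = -26.70/19.18 = -1.39 K.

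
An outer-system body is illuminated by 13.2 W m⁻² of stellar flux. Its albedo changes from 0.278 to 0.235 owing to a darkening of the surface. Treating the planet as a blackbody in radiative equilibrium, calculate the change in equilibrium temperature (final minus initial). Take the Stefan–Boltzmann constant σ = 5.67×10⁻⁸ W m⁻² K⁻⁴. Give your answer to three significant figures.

1.17 K

Initial: T₁ = [S(1−0.278)/(4σ)]^(1/4) = 80.51 K.
After:  T₂ = [13.20·0.765/(4σ)]^(1/4) = 81.69 K.
ΔT = T₂ − T₁ = 1.173 K.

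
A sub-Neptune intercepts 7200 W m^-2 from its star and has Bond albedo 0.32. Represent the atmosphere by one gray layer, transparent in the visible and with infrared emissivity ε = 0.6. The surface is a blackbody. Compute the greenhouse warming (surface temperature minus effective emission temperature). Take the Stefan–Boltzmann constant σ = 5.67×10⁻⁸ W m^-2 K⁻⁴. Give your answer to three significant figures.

Effective emission temperature (TOA balance): σT_e⁴ = S(1−α)/4 = 1224 W m^-2 → T_e = 383.3 K.
For a single slab of emissivity ε, T_s⁴ = 2T_e⁴/(2−ε); thus T_s = 383.3·(1.429)^(1/4) = 419.1 K.
The atmosphere warms the surface by 35.75 K.

35.7 K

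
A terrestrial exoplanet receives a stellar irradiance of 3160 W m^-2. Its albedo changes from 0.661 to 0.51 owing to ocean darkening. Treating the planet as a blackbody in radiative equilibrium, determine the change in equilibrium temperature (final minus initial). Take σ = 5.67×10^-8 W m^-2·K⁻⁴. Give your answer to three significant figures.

Before: T₁ = [3160·0.339/(4σ)]^(1/4) = 262.2 K.
With α = 0.51, T₂ = 287.4 K.
ΔT = T₂ − T₁ = 25.29 K.

25.3 kelvin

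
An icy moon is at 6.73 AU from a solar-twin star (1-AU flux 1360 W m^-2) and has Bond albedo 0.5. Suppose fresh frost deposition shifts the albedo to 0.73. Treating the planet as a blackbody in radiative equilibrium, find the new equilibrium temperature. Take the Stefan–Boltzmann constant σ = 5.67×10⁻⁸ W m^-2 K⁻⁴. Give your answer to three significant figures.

Irradiance scales as 1/d², so S = 1360 W m^-2 × (1/6.73)² = 30.03 W m^-2.
With the new albedo, S(1−α₂)/4 = 2.027 W m^-2, so T₂ = 77.32 K.

77.3 K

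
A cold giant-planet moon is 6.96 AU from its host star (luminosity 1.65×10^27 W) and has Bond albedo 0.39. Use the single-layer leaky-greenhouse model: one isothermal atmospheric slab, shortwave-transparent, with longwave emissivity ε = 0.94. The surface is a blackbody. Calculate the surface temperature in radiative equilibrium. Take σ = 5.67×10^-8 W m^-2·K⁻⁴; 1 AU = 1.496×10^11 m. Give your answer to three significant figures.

157 K

d = 6.96 × 1.496×10^11 m = 1.041×10^12 m.
Spreading L over a sphere of radius d: S = 1.65×10^27/(4π·1.04×10^12²) = 121.1 W m^-2.
Effective emission temperature (TOA balance): σT_e⁴ = S(1−α)/4 = 18.47 W m^-2 → T_e = 134.3 K.
For a single slab of emissivity ε, T_s⁴ = 2T_e⁴/(2−ε); thus T_s = 134.3·(1.887)^(1/4) = 157.5 K.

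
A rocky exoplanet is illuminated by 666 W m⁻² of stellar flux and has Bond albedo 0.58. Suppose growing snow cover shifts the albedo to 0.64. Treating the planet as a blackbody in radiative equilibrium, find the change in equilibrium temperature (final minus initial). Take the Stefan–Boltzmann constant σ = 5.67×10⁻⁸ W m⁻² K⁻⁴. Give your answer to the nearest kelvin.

-7 K

Initial: T₁ = [S(1−0.58)/(4σ)]^(1/4) = 187.4 K.
Final:   T₂ = [S(1−0.64)/(4σ)]^(1/4) = 180.3 K.
ΔT = T₂ − T₁ = -7.085 K.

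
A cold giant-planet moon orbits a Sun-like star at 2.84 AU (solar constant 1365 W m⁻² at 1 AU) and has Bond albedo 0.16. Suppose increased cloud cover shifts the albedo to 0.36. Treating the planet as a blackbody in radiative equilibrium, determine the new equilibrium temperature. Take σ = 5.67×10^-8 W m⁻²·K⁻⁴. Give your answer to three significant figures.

148 kelvin

Flux at the orbit: S = 1365/(2.84)² = 169.2 W m⁻².
With the new albedo, S(1−α₂)/4 = 27.08 W m⁻², so T₂ = 147.8 K.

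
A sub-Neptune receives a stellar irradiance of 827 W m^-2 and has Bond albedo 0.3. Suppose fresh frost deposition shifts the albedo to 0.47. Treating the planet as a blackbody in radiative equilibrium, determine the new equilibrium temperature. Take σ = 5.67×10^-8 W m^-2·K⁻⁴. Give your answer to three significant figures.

New equilibrium: T₂ = [(1−0.47)·827.0/(4σ)]^(1/4) = 209.7 K.

210 K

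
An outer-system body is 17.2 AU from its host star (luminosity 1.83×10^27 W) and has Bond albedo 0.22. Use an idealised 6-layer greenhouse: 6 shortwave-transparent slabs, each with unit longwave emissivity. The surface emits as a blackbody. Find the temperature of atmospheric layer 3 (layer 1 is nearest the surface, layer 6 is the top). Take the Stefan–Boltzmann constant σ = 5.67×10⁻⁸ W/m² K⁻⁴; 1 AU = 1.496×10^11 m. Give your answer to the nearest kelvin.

Orbital distance: d = 17.2 AU = 2.573×10^12 m.
S = L/(4πd²) = 21.99 W/m².
Top-of-atmosphere balance: σT_e⁴ = S(1−α)/4 = 4.289 W/m² → T_e = 93.26 K.
Each opaque layer satisfies 2T_j⁴ = T_{j−1}⁴ + T_{j+1}⁴, giving T_k⁴ = (N+1−k)T_e⁴.
With k = 3: T_3 = (6+1−3)^¼·93.26 K = 131.9 K.

132 K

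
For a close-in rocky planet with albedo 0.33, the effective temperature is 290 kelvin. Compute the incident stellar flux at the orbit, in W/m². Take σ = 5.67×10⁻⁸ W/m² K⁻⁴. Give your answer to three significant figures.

From S(1−α)/4 = σT⁴: S = 4σT⁴/(1−α).
σT⁴ = 5.67×10⁻⁸·(290)⁴ = 401.0 W/m².
S = 4·401.0/0.67 = 2394 W/m².

2390 W/m²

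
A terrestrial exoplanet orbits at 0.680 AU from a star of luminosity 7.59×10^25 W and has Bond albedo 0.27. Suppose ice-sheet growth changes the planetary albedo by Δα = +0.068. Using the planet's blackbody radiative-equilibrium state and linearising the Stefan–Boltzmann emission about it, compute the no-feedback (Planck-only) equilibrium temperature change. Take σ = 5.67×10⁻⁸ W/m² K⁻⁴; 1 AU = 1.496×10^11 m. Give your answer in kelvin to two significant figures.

-4.8 K

d = 0.680 × 1.496×10^11 m = 1.017×10^11 m.
Spreading L over a sphere of radius d: S = 7.59×10^25/(4π·1.02×10^11²) = 583.6 W/m².
The baseline emission temperature is T_e = 208.2 K.
ΔF = −(S/4)Δα = −(583.6/4)×(+0.068) = -9.922 W/m².
The Planck feedback parameter is 4σT_e³ = 2.047 W/m²/K.
Hence the no-feedback warming is ΔF/(4σT_e³) = -4.85 K.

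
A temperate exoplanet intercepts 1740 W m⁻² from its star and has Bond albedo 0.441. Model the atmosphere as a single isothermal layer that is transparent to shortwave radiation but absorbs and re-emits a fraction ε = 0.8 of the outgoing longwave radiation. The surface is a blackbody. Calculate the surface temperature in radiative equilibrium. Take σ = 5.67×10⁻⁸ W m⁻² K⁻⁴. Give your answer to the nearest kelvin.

291 K

Effective emission temperature (TOA balance): σT_e⁴ = S(1−α)/4 = 243.2 W m⁻² → T_e = 255.9 K.
Surface balance with a leaky layer gives σT_s⁴ = σT_e⁴·2/(2−ε), so T_s = T_e·[2/(2−0.8)]^(1/4) = 290.8 K.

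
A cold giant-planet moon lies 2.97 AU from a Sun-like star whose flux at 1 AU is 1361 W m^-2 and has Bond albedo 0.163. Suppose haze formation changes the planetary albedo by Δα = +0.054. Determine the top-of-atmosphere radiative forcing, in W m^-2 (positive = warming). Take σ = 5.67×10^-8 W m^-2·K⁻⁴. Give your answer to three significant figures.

Irradiance scales as 1/d², so S = 1361 W m^-2 × (1/2.97)² = 154.3 W m^-2.
The change in absorbed flux is Δ[S(1−α)/4] = −SΔα/4 = -2.083 W m^-2.

-2.08 W m^-2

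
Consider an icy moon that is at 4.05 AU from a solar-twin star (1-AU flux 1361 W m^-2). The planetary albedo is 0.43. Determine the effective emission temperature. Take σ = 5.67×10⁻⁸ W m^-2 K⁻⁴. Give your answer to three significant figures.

120 kelvin

Irradiance scales as 1/d², so S = 1361 W m^-2 × (1/4.05)² = 82.98 W m^-2.
The planet absorbs (1−α)S over its disc πR² and re-emits over 4πR², so the mean absorbed flux is (1−0.43)·82.98/4 = 11.82 W m^-2.
In equilibrium σT⁴ equals this, so T = 120.2 K.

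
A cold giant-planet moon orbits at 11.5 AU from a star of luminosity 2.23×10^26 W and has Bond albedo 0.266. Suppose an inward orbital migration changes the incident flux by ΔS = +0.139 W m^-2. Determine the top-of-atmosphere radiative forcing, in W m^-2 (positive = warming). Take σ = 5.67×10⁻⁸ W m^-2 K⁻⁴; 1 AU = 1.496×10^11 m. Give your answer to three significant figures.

0.0255 W m^-2

Orbital distance: d = 11.5 AU = 1.720×10^12 m.
Spreading L over a sphere of radius d: S = 2.23×10^26/(4π·1.72×10^12²) = 5.996 W m^-2.
Only a fraction (1−α) is absorbed and it's spread over 4πR², so ΔF = (1−α)ΔS/4 = 0.02551 W m^-2.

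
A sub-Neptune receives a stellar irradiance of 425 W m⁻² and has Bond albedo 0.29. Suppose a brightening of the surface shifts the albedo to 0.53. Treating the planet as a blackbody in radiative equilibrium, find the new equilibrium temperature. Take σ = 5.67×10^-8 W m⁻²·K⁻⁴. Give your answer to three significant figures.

172 K

T₂ = [S(1−α₂)/(4σ)]^(1/4) = [425.0·0.47/(4σ)]^(1/4) = 172.3 K.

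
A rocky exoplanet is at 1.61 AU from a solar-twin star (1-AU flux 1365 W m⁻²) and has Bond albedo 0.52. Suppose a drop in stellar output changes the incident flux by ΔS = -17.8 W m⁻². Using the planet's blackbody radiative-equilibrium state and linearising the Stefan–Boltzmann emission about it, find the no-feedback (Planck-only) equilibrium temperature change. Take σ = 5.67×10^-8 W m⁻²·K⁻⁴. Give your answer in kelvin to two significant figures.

By the inverse-square law, S = 1365/1.61² = 526.6 W m⁻².
Reference equilibrium: T_e = [S(1−α)/(4σ)]^(1/4) = 182.7 K.
ΔF = Δ[S(1−α)]/4 = (1−0.52)·-17.8/4 = -2.136 W m⁻².
Planck response: λ_P = 4σT_e³ = 4·5.67×10⁻⁸·(182.7)³ = 1.383 W m⁻²/K.
So ΔT₀ = -2.136/1.383 = -1.54 K.

-1.5 K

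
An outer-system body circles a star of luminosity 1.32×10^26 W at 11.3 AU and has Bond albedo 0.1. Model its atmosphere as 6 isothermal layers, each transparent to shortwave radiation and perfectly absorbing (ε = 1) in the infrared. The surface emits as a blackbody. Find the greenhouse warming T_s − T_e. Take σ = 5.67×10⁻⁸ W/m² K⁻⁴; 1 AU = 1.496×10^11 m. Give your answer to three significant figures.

Orbital distance: d = 11.3 AU = 1.690×10^12 m.
Flux at the orbit: S = L/(4πd²) = 1.32×10^26/(4π·(1.69×10^12)²) = 3.676 W/m².
OLR = S(1−α)/4 = 0.8270 W/m²; the top layer radiates at T_e = 61.80 K.
Surface: T_s = (7)^¼·T_e = 100.5 K.
Warming: T_s − T_e = 38.72 K.

38.7 K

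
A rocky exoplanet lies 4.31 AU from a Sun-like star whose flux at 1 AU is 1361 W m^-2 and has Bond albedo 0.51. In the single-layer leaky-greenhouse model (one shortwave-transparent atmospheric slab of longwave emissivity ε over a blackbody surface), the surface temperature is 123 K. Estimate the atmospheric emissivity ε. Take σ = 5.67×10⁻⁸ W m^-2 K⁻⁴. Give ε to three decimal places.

0.617

Flux at the orbit: S = 1361/(4.31)² = 73.27 W m^-2.
Effective temperature: T_e = [S(1−α)/(4σ)]^(1/4) = 112.2 K.
T_s⁴ = T_e⁴·2/(2−ε) → ε = 2 − 2(T_e/T_s)⁴ = 2 − 2·(112.2/123)⁴ = 0.6169.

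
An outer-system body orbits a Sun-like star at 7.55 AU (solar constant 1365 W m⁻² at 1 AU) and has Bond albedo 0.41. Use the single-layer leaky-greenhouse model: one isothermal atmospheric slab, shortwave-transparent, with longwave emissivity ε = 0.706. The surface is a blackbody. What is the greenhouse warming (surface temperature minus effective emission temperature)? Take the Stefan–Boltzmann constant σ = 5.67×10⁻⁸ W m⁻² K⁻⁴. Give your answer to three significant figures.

By the inverse-square law, S = 1365/7.55² = 23.95 W m⁻².
The planet radiates to space at T_e = [S(1−α)/(4σ)]^(1/4) = 88.84 K.
The surface balance (absorbed SW + ε·downward IR = σT_s⁴) with T_a⁴ = T_s⁴/2 reduces to T_s = T_e·[2/(2−ε)]^¼ = 99.06 K.
Greenhouse warming: T_s − T_e = 10.22 K.

10.2 K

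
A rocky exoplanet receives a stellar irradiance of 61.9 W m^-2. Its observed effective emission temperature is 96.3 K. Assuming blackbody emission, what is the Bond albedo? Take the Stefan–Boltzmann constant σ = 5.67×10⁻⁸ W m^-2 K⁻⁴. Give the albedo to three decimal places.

From σT⁴ = S(1−α)/4 we invert for α: 1−α = 4σT⁴/S.
4σT⁴ = 4·5.67×10⁻⁸·(96.3)⁴ = 19.51 W m^-2.
Hence α = 1 − 19.51/61.90 = 0.6849.

0.685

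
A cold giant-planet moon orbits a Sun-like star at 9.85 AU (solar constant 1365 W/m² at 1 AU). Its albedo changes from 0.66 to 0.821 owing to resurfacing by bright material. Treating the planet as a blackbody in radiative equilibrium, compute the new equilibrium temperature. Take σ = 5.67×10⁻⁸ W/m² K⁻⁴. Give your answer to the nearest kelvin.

58 K

Flux at the orbit: S = 1365/(9.85)² = 14.07 W/m².
With the new albedo, S(1−α₂)/4 = 0.6296 W/m², so T₂ = 57.73 K.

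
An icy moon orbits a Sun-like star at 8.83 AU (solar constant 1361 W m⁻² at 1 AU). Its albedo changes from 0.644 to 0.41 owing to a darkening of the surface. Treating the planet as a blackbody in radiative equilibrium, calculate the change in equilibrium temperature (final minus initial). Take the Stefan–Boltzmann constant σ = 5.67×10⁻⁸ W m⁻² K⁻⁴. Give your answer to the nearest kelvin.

10 K

Flux at the orbit: S = 1361/(8.83)² = 17.46 W m⁻².
Initial: T₁ = [S(1−0.644)/(4σ)]^(1/4) = 72.35 K.
After:  T₂ = [17.46·0.59/(4σ)]^(1/4) = 82.09 K.
Change: 82.09 − 72.35 = 9.740 K.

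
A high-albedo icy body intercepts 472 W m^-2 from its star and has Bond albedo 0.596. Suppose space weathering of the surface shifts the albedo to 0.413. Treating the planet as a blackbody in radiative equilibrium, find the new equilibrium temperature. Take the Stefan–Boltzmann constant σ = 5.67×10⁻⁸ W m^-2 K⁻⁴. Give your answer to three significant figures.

187 K

T₂ = [S(1−α₂)/(4σ)]^(1/4) = [472.0·0.587/(4σ)]^(1/4) = 187.0 K.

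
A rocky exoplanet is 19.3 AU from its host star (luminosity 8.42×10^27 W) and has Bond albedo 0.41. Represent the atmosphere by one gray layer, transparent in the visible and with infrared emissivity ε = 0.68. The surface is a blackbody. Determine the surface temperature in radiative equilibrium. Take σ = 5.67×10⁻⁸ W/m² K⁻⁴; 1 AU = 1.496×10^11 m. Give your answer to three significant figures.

133 K

d = 19.3 × 1.496×10^11 m = 2.887×10^12 m.
Spreading L over a sphere of radius d: S = 8.42×10^27/(4π·2.89×10^12²) = 80.38 W/m².
At the top of the atmosphere, σT_e⁴ = S(1−α)/4 = 11.86 W/m², giving T_e = 120.2 K.
Surface balance with a leaky layer gives σT_s⁴ = σT_e⁴·2/(2−ε), so T_s = T_e·[2/(2−0.68)]^(1/4) = 133.4 K.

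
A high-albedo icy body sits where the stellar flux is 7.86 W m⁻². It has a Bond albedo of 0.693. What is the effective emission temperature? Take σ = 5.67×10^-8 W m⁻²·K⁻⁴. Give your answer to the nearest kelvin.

The planet absorbs (1−α)S over its disc πR² and re-emits over 4πR², so the mean absorbed flux is (1−0.693)·7.860/4 = 0.6033 W m⁻².
Set σT⁴ = 0.6033 → T = (0.6033/σ)^(1/4) = 57.11 K.

57 K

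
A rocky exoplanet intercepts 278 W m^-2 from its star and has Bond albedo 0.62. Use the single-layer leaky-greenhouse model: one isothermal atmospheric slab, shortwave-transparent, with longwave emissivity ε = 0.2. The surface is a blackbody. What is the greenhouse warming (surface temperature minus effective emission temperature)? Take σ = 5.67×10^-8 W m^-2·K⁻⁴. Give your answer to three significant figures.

3.92 K

At the top of the atmosphere, σT_e⁴ = S(1−α)/4 = 26.41 W m^-2, giving T_e = 146.9 K.
Surface balance with a leaky layer gives σT_s⁴ = σT_e⁴·2/(2−ε), so T_s = T_e·[2/(2−0.2)]^(1/4) = 150.8 K.
The atmosphere warms the surface by 3.921 K.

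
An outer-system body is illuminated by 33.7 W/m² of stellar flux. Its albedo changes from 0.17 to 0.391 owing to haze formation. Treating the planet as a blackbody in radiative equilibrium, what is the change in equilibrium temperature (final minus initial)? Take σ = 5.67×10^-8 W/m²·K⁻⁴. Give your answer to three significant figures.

Before: T₁ = [33.70·0.83/(4σ)]^(1/4) = 105.4 K.
Final:   T₂ = [S(1−0.391)/(4σ)]^(1/4) = 97.53 K.
Change: 97.53 − 105.4 = -7.849 K.

-7.85 kelvin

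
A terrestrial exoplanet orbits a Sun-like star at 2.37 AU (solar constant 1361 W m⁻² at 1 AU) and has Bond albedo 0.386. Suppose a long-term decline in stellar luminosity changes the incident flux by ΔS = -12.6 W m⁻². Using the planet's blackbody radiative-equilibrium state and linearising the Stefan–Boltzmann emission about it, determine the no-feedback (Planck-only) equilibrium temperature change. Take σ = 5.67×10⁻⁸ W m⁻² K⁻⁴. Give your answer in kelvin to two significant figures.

-2.1 K

By the inverse-square law, S = 1361/2.37² = 242.3 W m⁻².
Reference equilibrium: T_e = [S(1−α)/(4σ)]^(1/4) = 160.0 K.
Only a fraction (1−α) is absorbed and it's spread over 4πR², so ΔF = (1−α)ΔS/4 = -1.934 W m⁻².
Linearising σT⁴ gives d(σT⁴)/dT = 4σT_e³ = 0.9296 W m⁻² per K.
So ΔT₀ = -1.934/0.9296 = -2.08 K.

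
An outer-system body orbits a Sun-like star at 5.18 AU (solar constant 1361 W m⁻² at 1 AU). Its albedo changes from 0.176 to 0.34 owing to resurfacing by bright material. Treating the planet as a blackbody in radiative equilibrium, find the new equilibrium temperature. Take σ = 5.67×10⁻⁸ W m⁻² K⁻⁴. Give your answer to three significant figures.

Irradiance scales as 1/d², so S = 1361 W m⁻² × (1/5.18)² = 50.72 W m⁻².
With the new albedo, S(1−α₂)/4 = 8.369 W m⁻², so T₂ = 110.2 K.

110 kelvin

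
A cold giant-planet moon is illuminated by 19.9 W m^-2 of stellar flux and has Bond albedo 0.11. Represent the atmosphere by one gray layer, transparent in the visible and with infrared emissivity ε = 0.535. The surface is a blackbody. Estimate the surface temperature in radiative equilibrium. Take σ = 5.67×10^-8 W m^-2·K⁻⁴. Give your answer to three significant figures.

Effective emission temperature (TOA balance): σT_e⁴ = S(1−α)/4 = 4.428 W m^-2 → T_e = 94.00 K.
For a single slab of emissivity ε, T_s⁴ = 2T_e⁴/(2−ε); thus T_s = 94.00·(1.365)^(1/4) = 101.6 K.

102 K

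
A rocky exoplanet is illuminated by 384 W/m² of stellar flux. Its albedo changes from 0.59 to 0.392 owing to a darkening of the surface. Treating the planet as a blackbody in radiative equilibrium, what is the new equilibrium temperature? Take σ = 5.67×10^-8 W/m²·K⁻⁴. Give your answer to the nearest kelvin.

With the new albedo, S(1−α₂)/4 = 58.37 W/m², so T₂ = 179.1 K.

179 K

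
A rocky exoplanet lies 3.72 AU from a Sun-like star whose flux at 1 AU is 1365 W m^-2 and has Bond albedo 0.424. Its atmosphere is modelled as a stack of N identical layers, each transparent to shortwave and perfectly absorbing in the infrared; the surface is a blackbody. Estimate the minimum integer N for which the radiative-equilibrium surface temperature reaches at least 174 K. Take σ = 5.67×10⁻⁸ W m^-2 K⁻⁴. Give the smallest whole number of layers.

3

Irradiance scales as 1/d², so S = 1365 W m^-2 × (1/3.72)² = 98.64 W m^-2.
Top-of-atmosphere balance: σT_e⁴ = S(1−α)/4 = 14.20 W m^-2 → T_e = 125.8 K.
T_s = (N+1)^(1/4)·T_e ≥ 174 K requires N+1 ≥ (T_s/T_e)⁴ = (174/125.8)⁴ = 3.659.
The minimum whole number is N = 3.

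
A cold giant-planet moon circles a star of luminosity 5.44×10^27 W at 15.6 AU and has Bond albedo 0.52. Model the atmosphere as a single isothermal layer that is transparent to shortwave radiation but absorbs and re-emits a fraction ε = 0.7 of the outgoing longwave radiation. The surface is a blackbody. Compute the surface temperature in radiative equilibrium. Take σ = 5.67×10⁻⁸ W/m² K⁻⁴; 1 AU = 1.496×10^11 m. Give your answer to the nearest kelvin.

127 kelvin

d = 15.6 × 1.496×10^11 m = 2.334×10^12 m.
Spreading L over a sphere of radius d: S = 5.44×10^27/(4π·2.33×10^12²) = 79.48 W/m².
At the top of the atmosphere, σT_e⁴ = S(1−α)/4 = 9.538 W/m², giving T_e = 113.9 K.
The surface balance (absorbed SW + ε·downward IR = σT_s⁴) with T_a⁴ = T_s⁴/2 reduces to T_s = T_e·[2/(2−ε)]^¼ = 126.8 K.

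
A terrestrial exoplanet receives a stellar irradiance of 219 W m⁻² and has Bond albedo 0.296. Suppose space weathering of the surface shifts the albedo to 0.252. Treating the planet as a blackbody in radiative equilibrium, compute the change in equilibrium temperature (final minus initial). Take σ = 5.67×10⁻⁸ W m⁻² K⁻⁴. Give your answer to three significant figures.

2.47 K

Before: T₁ = [219.0·0.704/(4σ)]^(1/4) = 161.5 K.
After:  T₂ = [219.0·0.748/(4σ)]^(1/4) = 163.9 K.
ΔT = T₂ − T₁ = 2.466 K.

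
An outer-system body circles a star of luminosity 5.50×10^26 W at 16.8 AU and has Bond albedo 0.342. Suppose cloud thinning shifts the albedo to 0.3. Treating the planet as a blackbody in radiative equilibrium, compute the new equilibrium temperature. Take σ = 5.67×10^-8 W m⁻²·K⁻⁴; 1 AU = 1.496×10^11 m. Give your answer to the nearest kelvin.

d = 16.8 × 1.496×10^11 m = 2.513×10^12 m.
Spreading L over a sphere of radius d: S = 5.50×10^26/(4π·2.51×10^12²) = 6.929 W m⁻².
New equilibrium: T₂ = [(1−0.3)·6.929/(4σ)]^(1/4) = 68.00 K.

68 K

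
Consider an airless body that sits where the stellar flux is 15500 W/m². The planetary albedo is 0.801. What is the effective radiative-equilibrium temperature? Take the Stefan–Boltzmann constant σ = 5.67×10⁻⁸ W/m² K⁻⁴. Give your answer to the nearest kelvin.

341 K

Averaging over the sphere, the absorbed flux is S(1−α)/4 = 771.1 W/m².
In equilibrium σT⁴ equals this, so T = 341.5 K.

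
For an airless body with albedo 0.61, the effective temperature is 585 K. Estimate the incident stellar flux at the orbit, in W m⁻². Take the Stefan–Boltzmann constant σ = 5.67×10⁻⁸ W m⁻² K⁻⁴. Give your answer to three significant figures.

Invert the energy balance for S: S = 4σT⁴/(1−α).
σT⁴ = 5.67×10⁻⁸·(585)⁴ = 6641 W m⁻².
So S = 4×6641/(1−0.61) = 68110 W m⁻².

68100 W m⁻²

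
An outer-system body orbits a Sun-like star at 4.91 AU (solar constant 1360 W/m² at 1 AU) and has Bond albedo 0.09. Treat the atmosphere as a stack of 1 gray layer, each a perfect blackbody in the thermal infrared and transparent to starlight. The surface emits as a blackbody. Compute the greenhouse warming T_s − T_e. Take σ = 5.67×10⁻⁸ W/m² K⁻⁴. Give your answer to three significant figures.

Irradiance scales as 1/d², so S = 1360 W/m² × (1/4.91)² = 56.41 W/m².
The effective emission temperature is T_e = [S(1−α)/(4σ)]^¼ = 122.7 K.
Surface: T_s = (2)^¼·T_e = 145.9 K.
So the greenhouse effect raises the surface by 145.9 − 122.7 = 23.21 K.

23.2 K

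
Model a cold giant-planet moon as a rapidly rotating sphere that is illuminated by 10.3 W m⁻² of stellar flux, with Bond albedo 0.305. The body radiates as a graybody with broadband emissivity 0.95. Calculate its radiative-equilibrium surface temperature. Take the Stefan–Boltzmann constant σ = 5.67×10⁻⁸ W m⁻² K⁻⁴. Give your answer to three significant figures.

75.9 K

Absorbed flux (global mean): S(1−α)/4 = 10.30·0.695/4 = 1.790 W m⁻².
Equating to εσT⁴ with ε = 0.95: T = (1.790/0.95σ)^(1/4) = 75.92 K.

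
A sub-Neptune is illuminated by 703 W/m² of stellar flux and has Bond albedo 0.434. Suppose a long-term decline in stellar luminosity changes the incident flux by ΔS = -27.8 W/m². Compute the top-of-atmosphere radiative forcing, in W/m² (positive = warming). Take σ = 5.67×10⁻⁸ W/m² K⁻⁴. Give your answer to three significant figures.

Only a fraction (1−α) is absorbed and it's spread over 4πR², so ΔF = (1−α)ΔS/4 = -3.934 W/m².

-3.93 W/m²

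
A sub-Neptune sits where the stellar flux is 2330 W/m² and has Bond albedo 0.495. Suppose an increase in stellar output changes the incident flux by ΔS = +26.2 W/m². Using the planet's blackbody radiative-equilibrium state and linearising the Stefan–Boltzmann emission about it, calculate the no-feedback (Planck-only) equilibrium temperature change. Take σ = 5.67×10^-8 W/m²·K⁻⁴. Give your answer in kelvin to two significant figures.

0.75 kelvin

Reference equilibrium: T_e = [S(1−α)/(4σ)]^(1/4) = 268.4 K.
Only a fraction (1−α) is absorbed and it's spread over 4πR², so ΔF = (1−α)ΔS/4 = 3.308 W/m².
Planck response: λ_P = 4σT_e³ = 4·5.67×10⁻⁸·(268.4)³ = 4.384 W/m²/K.
ΔT₀ = ΔF/λ_P = 3.308/4.384 = 0.754 K.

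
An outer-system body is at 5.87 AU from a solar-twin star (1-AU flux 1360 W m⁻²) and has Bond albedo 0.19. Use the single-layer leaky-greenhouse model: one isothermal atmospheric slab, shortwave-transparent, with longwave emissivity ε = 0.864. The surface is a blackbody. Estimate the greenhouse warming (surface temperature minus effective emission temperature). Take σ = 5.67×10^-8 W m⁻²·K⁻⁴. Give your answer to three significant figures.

By the inverse-square law, S = 1360/5.87² = 39.47 W m⁻².
At the top of the atmosphere, σT_e⁴ = S(1−α)/4 = 7.993 W m⁻², giving T_e = 109.0 K.
For a single slab of emissivity ε, T_s⁴ = 2T_e⁴/(2−ε); thus T_s = 109.0·(1.761)^(1/4) = 125.5 K.
Greenhouse warming: T_s − T_e = 16.55 K.

16.6 K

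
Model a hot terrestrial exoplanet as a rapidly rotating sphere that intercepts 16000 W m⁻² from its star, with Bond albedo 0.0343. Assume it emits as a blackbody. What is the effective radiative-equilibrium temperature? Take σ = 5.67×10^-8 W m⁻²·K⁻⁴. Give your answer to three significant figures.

Averaging over the sphere, the absorbed flux is S(1−α)/4 = 3863 W m⁻².
Balancing against σT⁴: T = (3863/5.67×10⁻⁸)^(1/4) = 510.9 K.

511 K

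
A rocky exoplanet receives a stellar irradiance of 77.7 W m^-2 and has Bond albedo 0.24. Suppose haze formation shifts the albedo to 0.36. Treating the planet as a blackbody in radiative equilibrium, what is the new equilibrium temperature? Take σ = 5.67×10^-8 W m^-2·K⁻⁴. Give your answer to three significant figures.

New equilibrium: T₂ = [(1−0.36)·77.70/(4σ)]^(1/4) = 121.7 K.

122 K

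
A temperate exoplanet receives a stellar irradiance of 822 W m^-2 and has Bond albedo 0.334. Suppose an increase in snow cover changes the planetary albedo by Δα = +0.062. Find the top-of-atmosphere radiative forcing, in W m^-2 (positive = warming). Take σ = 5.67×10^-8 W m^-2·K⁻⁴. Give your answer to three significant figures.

-12.7 W m^-2

ΔF = −(S/4)Δα = −(822.0/4)×(+0.062) = -12.74 W m^-2.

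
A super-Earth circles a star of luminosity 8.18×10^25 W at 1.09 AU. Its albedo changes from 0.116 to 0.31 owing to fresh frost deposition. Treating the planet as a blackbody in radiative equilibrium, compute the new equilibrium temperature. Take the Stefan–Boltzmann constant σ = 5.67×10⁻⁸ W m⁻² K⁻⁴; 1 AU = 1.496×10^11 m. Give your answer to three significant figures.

d = 1.09 × 1.496×10^11 m = 1.631×10^11 m.
Spreading L over a sphere of radius d: S = 8.18×10^25/(4π·1.63×10^11²) = 244.8 W m⁻².
T₂ = [S(1−α₂)/(4σ)]^(1/4) = [244.8·0.69/(4σ)]^(1/4) = 165.2 K.

165 K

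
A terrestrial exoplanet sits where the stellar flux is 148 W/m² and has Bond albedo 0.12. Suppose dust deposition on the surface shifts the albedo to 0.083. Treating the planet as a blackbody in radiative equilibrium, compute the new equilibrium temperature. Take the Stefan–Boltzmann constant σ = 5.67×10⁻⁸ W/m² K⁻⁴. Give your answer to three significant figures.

With the new albedo, S(1−α₂)/4 = 33.93 W/m², so T₂ = 156.4 K.

156 K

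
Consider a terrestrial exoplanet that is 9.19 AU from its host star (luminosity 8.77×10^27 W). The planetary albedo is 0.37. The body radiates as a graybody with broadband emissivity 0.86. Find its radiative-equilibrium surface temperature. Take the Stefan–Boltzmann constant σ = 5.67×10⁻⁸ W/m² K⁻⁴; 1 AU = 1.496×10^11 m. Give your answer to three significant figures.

186 K

d = 9.19 × 1.496×10^11 m = 1.375×10^12 m.
Flux at the orbit: S = L/(4πd²) = 8.77×10^27/(4π·(1.37×10^12)²) = 369.2 W/m².
Absorbed flux (global mean): S(1−α)/4 = 369.2·0.63/4 = 58.15 W/m².
Equating to εσT⁴ with ε = 0.86: T = (58.15/0.86σ)^(1/4) = 185.8 K.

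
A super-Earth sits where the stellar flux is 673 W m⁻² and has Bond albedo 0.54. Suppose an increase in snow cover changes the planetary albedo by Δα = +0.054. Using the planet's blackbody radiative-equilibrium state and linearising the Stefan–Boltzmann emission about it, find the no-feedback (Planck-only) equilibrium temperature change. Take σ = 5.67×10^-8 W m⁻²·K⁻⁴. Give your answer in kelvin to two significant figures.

Unperturbed T_e = [673.0·(1−0.54)/(4σ)]^¼ = 192.2 K.
TOA radiative forcing: ΔF = −S·Δα/4 = −673.0·(+0.054)/4 = -9.085 W m⁻².
Planck response: λ_P = 4σT_e³ = 4·5.67×10⁻⁸·(192.2)³ = 1.611 W m⁻²/K.
ΔT₀ = ΔF/λ_P = -9.085/1.611 = -5.64 K.

-5.6 kelvin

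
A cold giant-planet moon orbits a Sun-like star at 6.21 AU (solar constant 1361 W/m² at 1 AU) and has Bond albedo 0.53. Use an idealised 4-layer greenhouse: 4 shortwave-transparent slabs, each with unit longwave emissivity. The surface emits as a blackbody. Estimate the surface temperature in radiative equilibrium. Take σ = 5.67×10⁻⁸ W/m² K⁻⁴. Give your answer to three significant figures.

Flux at the orbit: S = 1361/(6.21)² = 35.29 W/m².
Top-of-atmosphere balance: σT_e⁴ = S(1−α)/4 = 4.147 W/m² → T_e = 92.48 K.
With N = 4 opaque layers, T_s = (N+1)^(1/4)·T_e = 5^(1/4)·92.48 = 138.3 K.

138 K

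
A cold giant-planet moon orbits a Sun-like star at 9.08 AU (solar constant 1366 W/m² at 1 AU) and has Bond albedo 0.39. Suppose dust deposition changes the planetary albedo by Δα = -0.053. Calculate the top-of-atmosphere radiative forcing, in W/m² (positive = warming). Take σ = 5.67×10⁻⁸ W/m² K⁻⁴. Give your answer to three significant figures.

Flux at the orbit: S = 1366/(9.08)² = 16.57 W/m².
The change in absorbed flux is Δ[S(1−α)/4] = −SΔα/4 = 0.2195 W/m².

0.220 W/m²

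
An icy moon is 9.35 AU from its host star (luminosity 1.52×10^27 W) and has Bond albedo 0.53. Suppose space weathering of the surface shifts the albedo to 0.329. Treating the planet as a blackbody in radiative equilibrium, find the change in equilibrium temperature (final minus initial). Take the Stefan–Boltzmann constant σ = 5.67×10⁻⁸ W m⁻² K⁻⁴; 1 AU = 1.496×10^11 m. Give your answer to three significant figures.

9.90 kelvin

Orbital distance: d = 9.35 AU = 1.399×10^12 m.
Spreading L over a sphere of radius d: S = 1.52×10^27/(4π·1.40×10^12²) = 61.82 W m⁻².
With α = 0.53, T₁ = 106.4 K.
After:  T₂ = [61.82·0.671/(4σ)]^(1/4) = 116.3 K.
ΔT = T₂ − T₁ = 9.904 K.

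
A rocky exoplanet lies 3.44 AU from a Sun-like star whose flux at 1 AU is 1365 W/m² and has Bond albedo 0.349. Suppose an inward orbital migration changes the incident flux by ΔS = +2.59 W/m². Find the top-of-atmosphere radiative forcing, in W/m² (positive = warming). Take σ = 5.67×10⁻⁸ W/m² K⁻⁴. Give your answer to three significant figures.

0.422 W/m²

Flux at the orbit: S = 1365/(3.44)² = 115.3 W/m².
TOA radiative forcing: ΔF = (1−α)ΔS/4 = 0.651·(+2.59)/4 = 0.4215 W/m².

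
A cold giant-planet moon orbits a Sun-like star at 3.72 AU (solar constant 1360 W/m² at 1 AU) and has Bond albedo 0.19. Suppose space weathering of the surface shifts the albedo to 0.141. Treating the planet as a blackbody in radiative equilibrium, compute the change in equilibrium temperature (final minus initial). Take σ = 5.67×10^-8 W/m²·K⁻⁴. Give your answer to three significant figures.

2.02 kelvin

By the inverse-square law, S = 1360/3.72² = 98.28 W/m².
Initial: T₁ = [S(1−0.19)/(4σ)]^(1/4) = 136.9 K.
Final:   T₂ = [S(1−0.141)/(4σ)]^(1/4) = 138.9 K.
ΔT = T₂ − T₁ = 2.025 K.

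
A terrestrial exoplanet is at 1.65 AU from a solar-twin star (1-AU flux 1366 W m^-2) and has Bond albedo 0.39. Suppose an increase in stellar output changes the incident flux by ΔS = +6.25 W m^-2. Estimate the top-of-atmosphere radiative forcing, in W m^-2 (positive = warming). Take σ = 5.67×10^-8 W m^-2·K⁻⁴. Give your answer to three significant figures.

0.953 W m^-2

By the inverse-square law, S = 1366/1.65² = 501.7 W m^-2.
ΔF = Δ[S(1−α)]/4 = (1−0.39)·+6.25/4 = 0.9531 W m^-2.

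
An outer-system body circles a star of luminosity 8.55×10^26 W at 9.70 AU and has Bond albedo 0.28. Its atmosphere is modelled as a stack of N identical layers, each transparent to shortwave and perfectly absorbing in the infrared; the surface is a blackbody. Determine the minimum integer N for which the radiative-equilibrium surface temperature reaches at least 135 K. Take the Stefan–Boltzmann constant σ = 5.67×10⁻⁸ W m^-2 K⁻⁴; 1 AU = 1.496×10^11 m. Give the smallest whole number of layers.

Orbital distance: d = 9.70 AU = 1.451×10^12 m.
Spreading L over a sphere of radius d: S = 8.55×10^26/(4π·1.45×10^12²) = 32.31 W m^-2.
OLR = S(1−α)/4 = 5.816 W m^-2; the top layer radiates at T_e = 100.6 K.
Since T_s⁴ = (N+1)T_e⁴, we need N ≥ (T_s/T_e)⁴ − 1 = 2.238.
The minimum whole number is N = 3.

3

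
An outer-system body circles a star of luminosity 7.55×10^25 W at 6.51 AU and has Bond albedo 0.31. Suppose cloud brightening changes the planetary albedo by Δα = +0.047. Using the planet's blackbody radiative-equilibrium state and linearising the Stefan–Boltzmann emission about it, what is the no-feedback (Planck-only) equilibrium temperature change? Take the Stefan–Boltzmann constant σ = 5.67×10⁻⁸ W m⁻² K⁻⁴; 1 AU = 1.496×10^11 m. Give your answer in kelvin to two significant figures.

d = 6.51 × 1.496×10^11 m = 9.739×10^11 m.
Flux at the orbit: S = L/(4πd²) = 7.55×10^25/(4π·(9.74×10^11)²) = 6.334 W m⁻².
Unperturbed T_e = [6.334·(1−0.31)/(4σ)]^¼ = 66.26 K.
TOA radiative forcing: ΔF = −S·Δα/4 = −6.334·(+0.047)/4 = -0.07443 W m⁻².
Planck response: λ_P = 4σT_e³ = 4·5.67×10⁻⁸·(66.26)³ = 0.06597 W m⁻²/K.
Hence the no-feedback warming is ΔF/(4σT_e³) = -1.13 K.

-1.1 K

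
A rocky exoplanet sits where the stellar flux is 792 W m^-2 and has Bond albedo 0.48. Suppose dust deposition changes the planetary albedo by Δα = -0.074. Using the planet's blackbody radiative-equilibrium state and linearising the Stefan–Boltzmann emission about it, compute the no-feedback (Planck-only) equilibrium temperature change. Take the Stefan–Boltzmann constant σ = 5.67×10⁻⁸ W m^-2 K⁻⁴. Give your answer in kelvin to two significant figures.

Reference equilibrium: T_e = [S(1−α)/(4σ)]^(1/4) = 206.4 K.
ΔF = −(S/4)Δα = −(792.0/4)×(-0.074) = 14.65 W m^-2.
The Planck feedback parameter is 4σT_e³ = 1.995 W m^-2/K.
Hence the no-feedback warming is ΔF/(4σT_e³) = 7.34 K.

7.3 K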